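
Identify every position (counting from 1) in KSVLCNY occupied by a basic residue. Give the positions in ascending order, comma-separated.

1

Lysine (K), arginine (R), and histidine (H) have basic, nitrogen-containing side chains.
Matching residues: K1.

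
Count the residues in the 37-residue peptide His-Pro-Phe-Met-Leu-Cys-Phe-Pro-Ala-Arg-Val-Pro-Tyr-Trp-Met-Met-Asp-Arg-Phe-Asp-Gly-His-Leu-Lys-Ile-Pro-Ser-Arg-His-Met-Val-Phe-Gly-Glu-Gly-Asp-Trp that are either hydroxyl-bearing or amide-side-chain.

2

Hydroxyl-bearing: S, T, Y. Amide-side-chain: N, Q.
Hydroxyl-bearing residues here: Tyr13, Ser27 (2).
Amide-side-chain residues here: none (0).
The two groups share no amino acid, so total = 2 + 0 = 2.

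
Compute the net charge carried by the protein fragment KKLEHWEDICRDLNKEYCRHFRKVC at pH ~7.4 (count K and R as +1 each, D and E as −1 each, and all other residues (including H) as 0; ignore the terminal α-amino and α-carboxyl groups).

+2

Positive (K, R): K1, K2, R11, K15, R19, R22, K23 → +7.
Negative (D, E): E4, E7, D8, D12, E16 → −5.
Net charge = (+7) + (−5) = +2.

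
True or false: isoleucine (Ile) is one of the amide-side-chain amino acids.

The amide-side-chain residues are Asn (N) and Gln (Q).
Isoleucine is not in this group.

False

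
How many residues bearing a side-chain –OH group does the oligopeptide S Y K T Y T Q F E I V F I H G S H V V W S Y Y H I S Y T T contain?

13

Serine (S), threonine (T), and tyrosine (Y) each carry a hydroxyl group on the side chain.
Matching residues: S1, Y2, T4, Y5, T6, S16, S21, Y22, Y23, S26, Y27, T28, T29.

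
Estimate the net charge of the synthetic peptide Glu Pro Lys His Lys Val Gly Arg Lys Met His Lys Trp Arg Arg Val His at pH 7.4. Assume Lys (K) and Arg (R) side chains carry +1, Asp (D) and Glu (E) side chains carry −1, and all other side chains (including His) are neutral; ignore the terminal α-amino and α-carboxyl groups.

Positive (K, R): Lys3, Lys5, Arg8, Lys9, Lys12, Arg14, Arg15 → +7.
Negative (D, E): Glu1 → −1.
Net charge = (+7) + (−1) = +6.

+6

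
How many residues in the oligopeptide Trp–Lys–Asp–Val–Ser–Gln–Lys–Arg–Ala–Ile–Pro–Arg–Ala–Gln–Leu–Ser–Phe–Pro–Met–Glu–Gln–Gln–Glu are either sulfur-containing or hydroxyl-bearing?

3

Sulfur-containing: C, M. Hydroxyl-bearing: S, T, Y.
Sulfur-containing residues here: Met19 (1).
Hydroxyl-bearing residues here: Ser5, Ser16 (2).
The two groups share no amino acid, so total = 1 + 2 = 3.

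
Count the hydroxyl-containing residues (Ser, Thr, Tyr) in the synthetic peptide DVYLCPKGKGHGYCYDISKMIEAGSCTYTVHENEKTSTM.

Matching residues: Y3, Y13, Y15, S18, S25, T27, Y28, T29, T36, S37, T38.

11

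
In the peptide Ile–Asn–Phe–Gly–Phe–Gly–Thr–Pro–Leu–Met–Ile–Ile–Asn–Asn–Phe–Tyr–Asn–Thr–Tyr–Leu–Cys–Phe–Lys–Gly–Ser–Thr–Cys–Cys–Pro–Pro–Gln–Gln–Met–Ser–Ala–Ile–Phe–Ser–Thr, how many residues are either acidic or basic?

Acidic: D, E. Basic: H, K, R.
Acidic residues here: none (0).
Basic residues here: Lys23 (1).
The two groups share no amino acid, so total = 0 + 1 = 1.

1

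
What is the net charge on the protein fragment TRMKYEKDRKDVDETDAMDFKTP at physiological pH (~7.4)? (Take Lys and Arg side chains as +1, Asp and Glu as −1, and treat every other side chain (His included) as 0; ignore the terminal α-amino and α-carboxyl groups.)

Positive (K, R): R2, K4, K7, R9, K10, K21 → +6.
Negative (D, E): E6, D8, D11, D13, E14, D16, D19 → −7.
Net charge = (+6) + (−7) = −1.

-1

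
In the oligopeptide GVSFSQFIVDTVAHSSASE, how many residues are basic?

K, R, and H are the three residues with basic side chains (ε-amine, guanidinium, and imidazole respectively).
Matching residues: H14.

1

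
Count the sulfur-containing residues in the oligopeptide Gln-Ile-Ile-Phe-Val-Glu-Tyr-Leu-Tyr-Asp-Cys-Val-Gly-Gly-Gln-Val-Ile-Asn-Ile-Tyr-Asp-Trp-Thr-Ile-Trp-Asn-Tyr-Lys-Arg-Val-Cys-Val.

The sulfur-bearing residues are cysteine (–SH) and methionine (–S–CH₃).
Matching residues: Cys11, Cys31.

2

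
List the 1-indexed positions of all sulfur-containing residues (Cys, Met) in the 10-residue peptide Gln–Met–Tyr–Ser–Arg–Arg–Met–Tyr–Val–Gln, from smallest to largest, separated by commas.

Matching residues: Met2, Met7.

2, 7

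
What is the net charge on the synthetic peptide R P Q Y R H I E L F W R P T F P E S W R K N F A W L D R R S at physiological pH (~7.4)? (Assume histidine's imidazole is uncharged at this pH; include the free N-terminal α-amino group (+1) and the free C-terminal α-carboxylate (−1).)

At pH ~7.4 the Lys and Arg side chains are protonated (+1), the Asp and Glu side chains are deprotonated (−1), and with His taken as neutral all other side chains carry no charge.
Positive (K, R): R1, R5, R12, R20, K21, R28, R29 → +7.
Negative (D, E): E8, E17, D27 → −3.
The N-terminus (+1) and C-terminus (−1) cancel.
Net charge = (+7) + (−3) = +4.

+4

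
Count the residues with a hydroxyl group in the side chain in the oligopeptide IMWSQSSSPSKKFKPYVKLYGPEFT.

S, T, and Y are the three residues with a side-chain hydroxyl.
Matching residues: S4, S6, S7, S8, S10, Y16, Y20, T25.

8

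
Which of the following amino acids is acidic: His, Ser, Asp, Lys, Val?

Asp

Only D (aspartate) and E (glutamate) carry a side-chain carboxylic acid.
Of the listed options, only Asp belongs to this group.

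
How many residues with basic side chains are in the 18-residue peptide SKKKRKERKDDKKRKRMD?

12

Lysine (K), arginine (R), and histidine (H) have basic, nitrogen-containing side chains.
Matching residues: K2, K3, K4, R5, K6, R8, K9, K12, K13, R14, K15, R16.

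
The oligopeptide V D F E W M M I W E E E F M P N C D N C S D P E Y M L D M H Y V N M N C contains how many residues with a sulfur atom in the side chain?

Only Cys (C) and Met (M) have a sulfur atom in the side chain.
Matching residues: M6, M7, M14, C17, C20, M26, M29, M34, C36.

9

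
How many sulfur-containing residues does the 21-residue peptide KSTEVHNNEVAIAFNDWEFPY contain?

0

Only Cys (C) and Met (M) have a sulfur atom in the side chain.
None of the 21 residues belong to this group.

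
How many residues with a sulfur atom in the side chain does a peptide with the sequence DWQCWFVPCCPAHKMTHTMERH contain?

5

Cysteine (C, thiol) and methionine (M, thioether) are the two sulfur-containing amino acids.
Matching residues: C4, C9, C10, M15, M19.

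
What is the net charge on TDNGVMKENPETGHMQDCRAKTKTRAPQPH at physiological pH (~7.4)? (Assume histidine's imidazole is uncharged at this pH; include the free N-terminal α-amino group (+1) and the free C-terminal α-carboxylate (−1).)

+1

Near pH 7.4, K and R contribute +1 each, D and E contribute −1 each, and every other side chain (His included, as stated) is uncharged.
Positive (K, R): K7, R19, K21, K23, R25 → +5.
Negative (D, E): D2, E8, E11, D17 → −4.
The N-terminus (+1) and C-terminus (−1) cancel.
Net charge = (+5) + (−4) = +1.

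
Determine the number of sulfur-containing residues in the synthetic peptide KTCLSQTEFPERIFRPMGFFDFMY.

Cysteine (C, thiol) and methionine (M, thioether) are the two sulfur-containing amino acids.
Matching residues: C3, M17, M23.

3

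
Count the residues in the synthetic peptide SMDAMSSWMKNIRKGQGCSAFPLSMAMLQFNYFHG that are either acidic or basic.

5

Acidic: D, E. Basic: H, K, R.
Acidic residues here: D3 (1).
Basic residues here: K10, R13, K14, H34 (4).
The two groups share no amino acid, so total = 1 + 4 = 5.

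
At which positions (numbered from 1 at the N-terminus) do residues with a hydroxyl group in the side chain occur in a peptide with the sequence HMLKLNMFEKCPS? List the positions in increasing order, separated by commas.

Serine (S), threonine (T), and tyrosine (Y) each carry a hydroxyl group on the side chain.
Matching residues: S13.

13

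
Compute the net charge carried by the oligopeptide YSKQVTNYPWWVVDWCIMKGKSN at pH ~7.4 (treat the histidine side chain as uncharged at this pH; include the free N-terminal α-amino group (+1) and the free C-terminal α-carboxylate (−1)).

+2

The side chains ionized at physiological pH are Lys/Arg (+1) and Asp/Glu (−1); with His treated as neutral, nothing else contributes.
Positive (K, R): K3, K19, K21 → +3.
Negative (D, E): D14 → −1.
The N-terminus (+1) and C-terminus (−1) cancel.
Net charge = (+3) + (−1) = +2.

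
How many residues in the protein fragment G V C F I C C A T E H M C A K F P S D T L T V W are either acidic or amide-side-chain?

2

Acidic: D, E. Amide-side-chain: N, Q.
Acidic residues here: E10, D19 (2).
Amide-side-chain residues here: none (0).
The two groups share no amino acid, so total = 2 + 0 = 2.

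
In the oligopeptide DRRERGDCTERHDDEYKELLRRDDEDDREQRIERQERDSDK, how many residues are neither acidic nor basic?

10

Acidic: D, E. Basic: K, R, H. All other residues are neither.
Matching residues: G6, C8, T9, Y16, L19, L20, Q30, I32, Q35, S39.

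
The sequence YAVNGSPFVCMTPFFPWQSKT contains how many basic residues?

K, R, and H are the three residues with basic side chains (ε-amine, guanidinium, and imidazole respectively).
Matching residues: K20.

1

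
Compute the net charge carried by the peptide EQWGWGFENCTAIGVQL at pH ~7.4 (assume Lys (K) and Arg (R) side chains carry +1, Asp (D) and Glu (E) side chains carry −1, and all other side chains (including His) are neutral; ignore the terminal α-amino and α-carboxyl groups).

-2

Positive (K, R): none → +0.
Negative (D, E): E1, E8 → −2.
Net charge = (+0) + (−2) = −2.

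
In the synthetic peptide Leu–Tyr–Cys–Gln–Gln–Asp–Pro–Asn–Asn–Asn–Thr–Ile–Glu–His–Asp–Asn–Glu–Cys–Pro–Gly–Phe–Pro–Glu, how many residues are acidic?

5

The acidic residues are Asp (D) and Glu (E), whose side chains end in a carboxylate group.
Matching residues: Asp6, Glu13, Asp15, Glu17, Glu23.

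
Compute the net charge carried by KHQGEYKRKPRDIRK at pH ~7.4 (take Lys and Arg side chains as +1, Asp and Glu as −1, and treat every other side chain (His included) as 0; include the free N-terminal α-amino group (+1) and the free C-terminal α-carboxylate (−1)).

+5

Positive (K, R): K1, K7, R8, K9, R11, R14, K15 → +7.
Negative (D, E): E5, D12 → −2.
The N-terminus (+1) and C-terminus (−1) cancel.
Net charge = (+7) + (−2) = +5.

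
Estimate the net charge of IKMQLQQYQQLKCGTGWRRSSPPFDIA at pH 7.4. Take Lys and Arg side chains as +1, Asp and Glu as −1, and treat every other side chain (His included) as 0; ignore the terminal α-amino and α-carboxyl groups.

Positive (K, R): K2, K12, R18, R19 → +4.
Negative (D, E): D25 → −1.
Net charge = (+4) + (−1) = +3.

+3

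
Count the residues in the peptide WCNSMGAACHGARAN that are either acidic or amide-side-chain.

2

Acidic: D, E. Amide-side-chain: N, Q.
Acidic residues here: none (0).
Amide-side-chain residues here: N3, N15 (2).
The two groups share no amino acid, so total = 0 + 2 = 2.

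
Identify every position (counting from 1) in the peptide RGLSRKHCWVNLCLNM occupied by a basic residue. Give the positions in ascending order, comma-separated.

1, 5, 6, 7

K, R, and H are the three residues with basic side chains (ε-amine, guanidinium, and imidazole respectively).
Matching residues: R1, R5, K6, H7.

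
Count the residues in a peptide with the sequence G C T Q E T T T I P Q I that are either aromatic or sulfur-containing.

1

Aromatic: F, W, Y. Sulfur-containing: C, M.
Aromatic residues here: none (0).
Sulfur-containing residues here: C2 (1).
The two groups share no amino acid, so total = 0 + 1 = 1.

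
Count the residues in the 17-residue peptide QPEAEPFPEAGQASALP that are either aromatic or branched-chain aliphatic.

Aromatic: F, W, Y. Branched-chain aliphatic: I, L, V.
Aromatic residues here: F7 (1).
Branched-chain aliphatic residues here: L16 (1).
The two groups share no amino acid, so total = 1 + 1 = 2.

2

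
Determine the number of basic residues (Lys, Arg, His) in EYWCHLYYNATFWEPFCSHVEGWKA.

3

Matching residues: H5, H19, K24.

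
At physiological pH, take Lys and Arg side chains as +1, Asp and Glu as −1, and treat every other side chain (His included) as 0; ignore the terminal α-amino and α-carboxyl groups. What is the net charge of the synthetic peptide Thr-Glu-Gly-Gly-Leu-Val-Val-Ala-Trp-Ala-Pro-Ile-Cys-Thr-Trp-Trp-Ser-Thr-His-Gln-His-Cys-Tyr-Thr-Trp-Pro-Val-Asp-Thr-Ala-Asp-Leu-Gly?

Positive (K, R): none → +0.
Negative (D, E): Glu2, Asp28, Asp31 → −3.
Net charge = (+0) + (−3) = −3.

-3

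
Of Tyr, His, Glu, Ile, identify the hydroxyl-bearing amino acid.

S, T, and Y are the three residues with a side-chain hydroxyl.
Of the listed options, only Tyr belongs to this group.

Tyr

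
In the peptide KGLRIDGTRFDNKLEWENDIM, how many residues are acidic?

5

Only D (aspartate) and E (glutamate) carry a side-chain carboxylic acid.
Matching residues: D6, D11, E15, E17, D19.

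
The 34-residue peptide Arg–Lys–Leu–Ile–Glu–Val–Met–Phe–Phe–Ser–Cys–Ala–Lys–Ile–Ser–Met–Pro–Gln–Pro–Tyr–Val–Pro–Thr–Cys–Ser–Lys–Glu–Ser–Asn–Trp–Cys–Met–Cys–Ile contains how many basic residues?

4

Lysine (K), arginine (R), and histidine (H) have basic, nitrogen-containing side chains.
Matching residues: Arg1, Lys2, Lys13, Lys26.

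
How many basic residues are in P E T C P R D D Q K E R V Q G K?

4

Lysine (K), arginine (R), and histidine (H) have basic, nitrogen-containing side chains.
Matching residues: R6, K10, R12, K16.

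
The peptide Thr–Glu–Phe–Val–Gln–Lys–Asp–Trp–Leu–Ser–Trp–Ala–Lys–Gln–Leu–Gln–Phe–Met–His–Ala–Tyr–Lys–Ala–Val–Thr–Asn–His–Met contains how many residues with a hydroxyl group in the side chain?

4

Serine (S), threonine (T), and tyrosine (Y) each carry a hydroxyl group on the side chain.
Matching residues: Thr1, Ser10, Tyr21, Thr25.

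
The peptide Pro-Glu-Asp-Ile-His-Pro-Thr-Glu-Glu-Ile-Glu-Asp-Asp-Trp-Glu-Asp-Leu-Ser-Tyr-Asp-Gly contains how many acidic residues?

10

Aspartate (D) and glutamate (E) have carboxylic-acid side chains and are the acidic amino acids.
Matching residues: Glu2, Asp3, Glu8, Glu9, Glu11, Asp12, Asp13, Glu15, Asp16, Asp20.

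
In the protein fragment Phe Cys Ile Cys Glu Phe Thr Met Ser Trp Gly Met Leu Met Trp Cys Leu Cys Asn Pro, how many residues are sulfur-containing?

Only Cys (C) and Met (M) have a sulfur atom in the side chain.
Matching residues: Cys2, Cys4, Met8, Met12, Met14, Cys16, Cys18.

7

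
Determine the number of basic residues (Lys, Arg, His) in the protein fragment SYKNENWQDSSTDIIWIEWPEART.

2

Matching residues: K3, R23.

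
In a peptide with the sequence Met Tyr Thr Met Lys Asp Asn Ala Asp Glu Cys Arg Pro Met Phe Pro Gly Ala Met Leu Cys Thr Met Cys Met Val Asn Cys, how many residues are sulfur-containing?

Cysteine (C, thiol) and methionine (M, thioether) are the two sulfur-containing amino acids.
Matching residues: Met1, Met4, Cys11, Met14, Met19, Cys21, Met23, Cys24, Met25, Cys28.

10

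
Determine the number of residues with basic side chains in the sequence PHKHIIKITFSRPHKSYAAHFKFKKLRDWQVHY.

The basic amino acids are Lys (K), Arg (R), and His (H).
Matching residues: H2, K3, H4, K7, R12, H14, K15, H20, K22, K24, K25, R27, H32.

13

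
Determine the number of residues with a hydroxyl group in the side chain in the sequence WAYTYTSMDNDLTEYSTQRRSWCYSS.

S, T, and Y are the three residues with a side-chain hydroxyl.
Matching residues: Y3, T4, Y5, T6, S7, T13, Y15, S16, T17, S21, Y24, S25, S26.

13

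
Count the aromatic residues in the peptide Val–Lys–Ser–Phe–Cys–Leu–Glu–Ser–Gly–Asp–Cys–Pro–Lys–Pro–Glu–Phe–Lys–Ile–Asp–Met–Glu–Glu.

2

F, W, and Y each carry an aromatic ring on the side chain.
Matching residues: Phe4, Phe16.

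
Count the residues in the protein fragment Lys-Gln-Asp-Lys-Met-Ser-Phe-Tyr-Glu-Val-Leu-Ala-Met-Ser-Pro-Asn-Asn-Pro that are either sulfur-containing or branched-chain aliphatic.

4

Sulfur-containing: C, M. Branched-chain aliphatic: I, L, V.
Sulfur-containing residues here: Met5, Met13 (2).
Branched-chain aliphatic residues here: Val10, Leu11 (2).
The two groups share no amino acid, so total = 2 + 2 = 4.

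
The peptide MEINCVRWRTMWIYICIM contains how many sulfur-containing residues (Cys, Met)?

Matching residues: M1, C5, M11, C16, M18.

5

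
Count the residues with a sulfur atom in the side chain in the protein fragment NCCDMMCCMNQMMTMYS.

10

Only Cys (C) and Met (M) have a sulfur atom in the side chain.
Matching residues: C2, C3, M5, M6, C7, C8, M9, M12, M13, M15.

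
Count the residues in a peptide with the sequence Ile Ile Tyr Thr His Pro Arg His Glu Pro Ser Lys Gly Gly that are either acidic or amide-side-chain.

1

Acidic: D, E. Amide-side-chain: N, Q.
Acidic residues here: Glu9 (1).
Amide-side-chain residues here: none (0).
The two groups share no amino acid, so total = 1 + 0 = 1.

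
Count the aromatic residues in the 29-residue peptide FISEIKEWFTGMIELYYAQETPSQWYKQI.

F, W, and Y each carry an aromatic ring on the side chain.
Matching residues: F1, W8, F9, Y16, Y17, W25, Y26.

7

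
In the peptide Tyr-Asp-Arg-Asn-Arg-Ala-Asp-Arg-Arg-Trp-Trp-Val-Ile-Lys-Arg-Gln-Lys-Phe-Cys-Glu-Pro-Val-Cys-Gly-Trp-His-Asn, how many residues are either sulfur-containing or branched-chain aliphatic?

Sulfur-containing: C, M. Branched-chain aliphatic: I, L, V.
Sulfur-containing residues here: Cys19, Cys23 (2).
Branched-chain aliphatic residues here: Val12, Ile13, Val22 (3).
The two groups share no amino acid, so total = 2 + 3 = 5.

5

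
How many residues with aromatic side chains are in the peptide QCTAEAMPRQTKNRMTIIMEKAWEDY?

2

The aromatic amino acids are Phe (F, benzyl), Trp (W, indole), and Tyr (Y, phenol).
Matching residues: W23, Y26.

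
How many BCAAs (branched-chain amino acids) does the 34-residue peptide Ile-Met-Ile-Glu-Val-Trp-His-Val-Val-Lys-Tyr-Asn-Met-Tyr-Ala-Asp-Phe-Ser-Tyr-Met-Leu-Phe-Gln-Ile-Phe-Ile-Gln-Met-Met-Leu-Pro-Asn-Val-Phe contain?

V, L, and I make up the branched-chain aliphatic group.
Matching residues: Ile1, Ile3, Val5, Val8, Val9, Leu21, Ile24, Ile26, Leu30, Val33.

10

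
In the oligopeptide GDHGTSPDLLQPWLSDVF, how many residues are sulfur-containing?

0

Cysteine (C, thiol) and methionine (M, thioether) are the two sulfur-containing amino acids.
None of the 18 residues belong to this group.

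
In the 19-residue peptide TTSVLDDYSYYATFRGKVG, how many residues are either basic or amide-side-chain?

2

Basic: H, K, R. Amide-side-chain: N, Q.
Basic residues here: R15, K17 (2).
Amide-side-chain residues here: none (0).
The two groups share no amino acid, so total = 2 + 0 = 2.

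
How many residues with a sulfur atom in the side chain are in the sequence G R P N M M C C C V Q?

Only Cys (C) and Met (M) have a sulfur atom in the side chain.
Matching residues: M5, M6, C7, C8, C9.

5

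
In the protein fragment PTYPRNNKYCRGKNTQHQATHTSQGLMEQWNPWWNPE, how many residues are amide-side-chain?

Only N (asparagine) and Q (glutamine) carry a side-chain carboxamide.
Matching residues: N6, N7, N14, Q16, Q18, Q24, Q29, N31, N35.

9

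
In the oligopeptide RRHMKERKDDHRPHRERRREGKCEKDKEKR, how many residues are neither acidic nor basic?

Acidic: D, E. Basic: K, R, H. All other residues are neither.
Matching residues: M4, P13, G21, C23.

4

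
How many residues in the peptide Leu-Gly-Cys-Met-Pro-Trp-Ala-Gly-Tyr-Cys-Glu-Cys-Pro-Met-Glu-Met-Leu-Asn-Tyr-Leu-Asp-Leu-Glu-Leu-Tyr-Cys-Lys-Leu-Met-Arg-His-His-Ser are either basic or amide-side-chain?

Basic: H, K, R. Amide-side-chain: N, Q.
Basic residues here: Lys27, Arg30, His31, His32 (4).
Amide-side-chain residues here: Asn18 (1).
The two groups share no amino acid, so total = 4 + 1 = 5.

5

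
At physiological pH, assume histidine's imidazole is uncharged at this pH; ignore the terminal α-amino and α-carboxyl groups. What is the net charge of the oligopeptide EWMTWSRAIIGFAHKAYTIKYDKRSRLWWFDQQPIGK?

+4

At pH ~7.4 the Lys and Arg side chains are protonated (+1), the Asp and Glu side chains are deprotonated (−1), and with His taken as neutral all other side chains carry no charge.
Positive (K, R): R7, K15, K20, K23, R24, R26, K37 → +7.
Negative (D, E): E1, D22, D31 → −3.
Net charge = (+7) + (−3) = +4.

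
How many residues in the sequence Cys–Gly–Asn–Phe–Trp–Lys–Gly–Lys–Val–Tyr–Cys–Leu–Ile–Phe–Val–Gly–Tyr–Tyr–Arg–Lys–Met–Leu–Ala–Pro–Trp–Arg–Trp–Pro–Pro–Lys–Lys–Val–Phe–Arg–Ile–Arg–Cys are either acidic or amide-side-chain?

1

Acidic: D, E. Amide-side-chain: N, Q.
Acidic residues here: none (0).
Amide-side-chain residues here: Asn3 (1).
The two groups share no amino acid, so total = 0 + 1 = 1.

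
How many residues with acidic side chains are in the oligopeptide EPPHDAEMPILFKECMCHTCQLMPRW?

4

Aspartate (D) and glutamate (E) have carboxylic-acid side chains and are the acidic amino acids.
Matching residues: E1, D5, E7, E14.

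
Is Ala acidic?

The acidic residues are Asp (D) and Glu (E), whose side chains end in a carboxylate group.
Alanine is not in this group.

No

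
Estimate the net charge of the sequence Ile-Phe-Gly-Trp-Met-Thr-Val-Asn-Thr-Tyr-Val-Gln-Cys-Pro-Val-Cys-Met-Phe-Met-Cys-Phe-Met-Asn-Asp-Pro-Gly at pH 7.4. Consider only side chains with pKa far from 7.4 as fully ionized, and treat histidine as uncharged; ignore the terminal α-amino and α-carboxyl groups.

-1

Near pH 7.4, K and R contribute +1 each, D and E contribute −1 each, and every other side chain (His included, as stated) is uncharged.
Positive (K, R): none → +0.
Negative (D, E): Asp24 → −1.
Net charge = (+0) + (−1) = −1.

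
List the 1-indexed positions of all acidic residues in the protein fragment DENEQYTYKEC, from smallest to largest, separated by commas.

1, 2, 4, 10

Only D (aspartate) and E (glutamate) carry a side-chain carboxylic acid.
Matching residues: D1, E2, E4, E10.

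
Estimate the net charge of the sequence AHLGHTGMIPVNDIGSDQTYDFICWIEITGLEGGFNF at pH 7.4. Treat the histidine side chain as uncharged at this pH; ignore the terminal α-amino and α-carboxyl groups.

-5

Near pH 7.4, K and R contribute +1 each, D and E contribute −1 each, and every other side chain (His included, as stated) is uncharged.
Positive (K, R): none → +0.
Negative (D, E): D13, D17, D21, E27, E32 → −5.
Net charge = (+0) + (−5) = −5.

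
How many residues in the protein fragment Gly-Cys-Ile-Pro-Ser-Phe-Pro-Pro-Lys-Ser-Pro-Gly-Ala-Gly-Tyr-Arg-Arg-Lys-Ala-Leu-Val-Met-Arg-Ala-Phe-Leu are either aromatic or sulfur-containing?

Aromatic: F, W, Y. Sulfur-containing: C, M.
Aromatic residues here: Phe6, Tyr15, Phe25 (3).
Sulfur-containing residues here: Cys2, Met22 (2).
The two groups share no amino acid, so total = 3 + 2 = 5.

5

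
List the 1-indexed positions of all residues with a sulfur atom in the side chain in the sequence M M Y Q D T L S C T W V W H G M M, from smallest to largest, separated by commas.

1, 2, 9, 16, 17

The sulfur-bearing residues are cysteine (–SH) and methionine (–S–CH₃).
Matching residues: M1, M2, C9, M16, M17.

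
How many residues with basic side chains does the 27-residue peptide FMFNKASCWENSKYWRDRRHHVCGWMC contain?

K, R, and H are the three residues with basic side chains (ε-amine, guanidinium, and imidazole respectively).
Matching residues: K5, K13, R16, R18, R19, H20, H21.

7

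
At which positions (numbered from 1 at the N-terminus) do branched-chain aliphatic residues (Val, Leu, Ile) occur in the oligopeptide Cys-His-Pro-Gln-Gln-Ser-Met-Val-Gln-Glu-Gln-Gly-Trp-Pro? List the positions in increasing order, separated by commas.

Matching residues: Val8.

8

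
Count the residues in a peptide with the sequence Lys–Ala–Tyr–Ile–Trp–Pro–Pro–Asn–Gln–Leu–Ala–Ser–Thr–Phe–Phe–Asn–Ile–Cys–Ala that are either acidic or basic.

1

Acidic: D, E. Basic: H, K, R.
Acidic residues here: none (0).
Basic residues here: Lys1 (1).
The two groups share no amino acid, so total = 0 + 1 = 1.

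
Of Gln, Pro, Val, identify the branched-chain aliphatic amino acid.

Val

The BCAAs are Val, Leu, and Ile — aliphatic side chains with a branch point.
Of the listed options, only Val belongs to this group.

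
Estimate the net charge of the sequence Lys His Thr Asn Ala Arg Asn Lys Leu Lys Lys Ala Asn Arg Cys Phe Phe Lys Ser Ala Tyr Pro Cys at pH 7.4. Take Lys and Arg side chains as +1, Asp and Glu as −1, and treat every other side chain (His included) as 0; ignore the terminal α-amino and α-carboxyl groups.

+7

Positive (K, R): Lys1, Arg6, Lys8, Lys10, Lys11, Arg14, Lys18 → +7.
Negative (D, E): none → −0.
Net charge = (+7) + (−0) = +7.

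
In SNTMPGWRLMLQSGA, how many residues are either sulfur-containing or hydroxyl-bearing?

5

Sulfur-containing: C, M. Hydroxyl-bearing: S, T, Y.
Sulfur-containing residues here: M4, M10 (2).
Hydroxyl-bearing residues here: S1, T3, S13 (3).
The two groups share no amino acid, so total = 2 + 3 = 5.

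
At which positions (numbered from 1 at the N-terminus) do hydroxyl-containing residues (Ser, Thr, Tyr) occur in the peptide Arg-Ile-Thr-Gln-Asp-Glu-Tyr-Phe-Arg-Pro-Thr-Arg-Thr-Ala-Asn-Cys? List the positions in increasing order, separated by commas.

3, 7, 11, 13

Matching residues: Thr3, Tyr7, Thr11, Thr13.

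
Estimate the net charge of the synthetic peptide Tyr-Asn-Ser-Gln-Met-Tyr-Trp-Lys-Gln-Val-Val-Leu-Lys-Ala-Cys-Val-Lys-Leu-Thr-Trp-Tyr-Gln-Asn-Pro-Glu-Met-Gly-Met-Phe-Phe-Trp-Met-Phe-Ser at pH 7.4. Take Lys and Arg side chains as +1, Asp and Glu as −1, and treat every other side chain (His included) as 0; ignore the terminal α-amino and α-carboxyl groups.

Positive (K, R): Lys8, Lys13, Lys17 → +3.
Negative (D, E): Glu25 → −1.
Net charge = (+3) + (−1) = +2.

+2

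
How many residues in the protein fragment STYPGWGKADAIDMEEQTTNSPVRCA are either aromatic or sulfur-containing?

Aromatic: F, W, Y. Sulfur-containing: C, M.
Aromatic residues here: Y3, W6 (2).
Sulfur-containing residues here: M14, C25 (2).
The two groups share no amino acid, so total = 2 + 2 = 4.

4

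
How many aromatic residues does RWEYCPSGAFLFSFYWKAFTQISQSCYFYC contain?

Phenylalanine (F), tryptophan (W), and tyrosine (Y) have aromatic ring side chains.
Matching residues: W2, Y4, F10, F12, F14, Y15, W16, F19, Y27, F28, Y29.

11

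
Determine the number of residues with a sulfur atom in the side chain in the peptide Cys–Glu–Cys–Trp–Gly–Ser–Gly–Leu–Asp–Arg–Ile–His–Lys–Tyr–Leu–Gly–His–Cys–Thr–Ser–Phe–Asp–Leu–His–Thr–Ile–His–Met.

4

Only Cys (C) and Met (M) have a sulfur atom in the side chain.
Matching residues: Cys1, Cys3, Cys18, Met28.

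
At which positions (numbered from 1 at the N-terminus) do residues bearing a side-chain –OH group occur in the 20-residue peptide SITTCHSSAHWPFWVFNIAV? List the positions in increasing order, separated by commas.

1, 3, 4, 7, 8

Serine (S), threonine (T), and tyrosine (Y) each carry a hydroxyl group on the side chain.
Matching residues: S1, T3, T4, S7, S8.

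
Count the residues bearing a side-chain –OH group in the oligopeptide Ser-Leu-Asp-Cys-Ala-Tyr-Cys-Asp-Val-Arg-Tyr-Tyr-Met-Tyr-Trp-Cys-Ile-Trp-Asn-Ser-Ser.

S, T, and Y are the three residues with a side-chain hydroxyl.
Matching residues: Ser1, Tyr6, Tyr11, Tyr12, Tyr14, Ser20, Ser21.

7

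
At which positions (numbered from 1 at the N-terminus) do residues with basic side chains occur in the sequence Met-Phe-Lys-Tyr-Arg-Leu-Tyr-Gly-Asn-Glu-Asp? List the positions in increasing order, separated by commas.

K, R, and H are the three residues with basic side chains (ε-amine, guanidinium, and imidazole respectively).
Matching residues: Lys3, Arg5.

3, 5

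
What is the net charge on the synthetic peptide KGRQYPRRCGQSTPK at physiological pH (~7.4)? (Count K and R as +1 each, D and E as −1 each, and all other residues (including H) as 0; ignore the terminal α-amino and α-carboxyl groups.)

Positive (K, R): K1, R3, R7, R8, K15 → +5.
Negative (D, E): none → −0.
Net charge = (+5) + (−0) = +5.

+5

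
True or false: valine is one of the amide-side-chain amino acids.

Asparagine (N) and glutamine (Q) have uncharged amide side chains.
Valine is not in this group.

False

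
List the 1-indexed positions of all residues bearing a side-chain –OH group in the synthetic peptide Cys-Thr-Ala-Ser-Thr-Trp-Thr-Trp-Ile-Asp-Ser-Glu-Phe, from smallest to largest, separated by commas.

2, 4, 5, 7, 11

The –OH-bearing residues are Ser, Thr (aliphatic alcohols), and Tyr (phenol).
Matching residues: Thr2, Ser4, Thr5, Thr7, Ser11.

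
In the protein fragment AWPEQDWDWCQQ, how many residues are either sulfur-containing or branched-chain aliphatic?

1

Sulfur-containing: C, M. Branched-chain aliphatic: I, L, V.
Sulfur-containing residues here: C10 (1).
Branched-chain aliphatic residues here: none (0).
The two groups share no amino acid, so total = 1 + 0 = 1.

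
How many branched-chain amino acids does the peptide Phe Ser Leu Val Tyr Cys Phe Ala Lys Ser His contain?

2

Valine (V), leucine (L), and isoleucine (I) are the branched-chain amino acids.
Matching residues: Leu3, Val4.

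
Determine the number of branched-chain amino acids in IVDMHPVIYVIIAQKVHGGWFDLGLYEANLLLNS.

13

V, L, and I make up the branched-chain aliphatic group.
Matching residues: I1, V2, V7, I8, V10, I11, I12, V16, L23, L25, L30, L31, L32.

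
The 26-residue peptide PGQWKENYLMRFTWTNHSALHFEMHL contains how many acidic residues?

Only D (aspartate) and E (glutamate) carry a side-chain carboxylic acid.
Matching residues: E6, E23.

2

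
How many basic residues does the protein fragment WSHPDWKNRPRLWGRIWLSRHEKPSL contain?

8

K, R, and H are the three residues with basic side chains (ε-amine, guanidinium, and imidazole respectively).
Matching residues: H3, K7, R9, R11, R15, R20, H21, K23.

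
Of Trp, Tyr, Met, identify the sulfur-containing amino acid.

Met

The sulfur-bearing residues are cysteine (–SH) and methionine (–S–CH₃).
Of the listed options, only Met belongs to this group.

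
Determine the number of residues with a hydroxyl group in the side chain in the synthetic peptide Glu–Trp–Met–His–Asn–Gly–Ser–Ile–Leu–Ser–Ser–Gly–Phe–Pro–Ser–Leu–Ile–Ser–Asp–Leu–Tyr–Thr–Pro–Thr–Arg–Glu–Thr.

9

Serine (S), threonine (T), and tyrosine (Y) each carry a hydroxyl group on the side chain.
Matching residues: Ser7, Ser10, Ser11, Ser15, Ser18, Tyr21, Thr22, Thr24, Thr27.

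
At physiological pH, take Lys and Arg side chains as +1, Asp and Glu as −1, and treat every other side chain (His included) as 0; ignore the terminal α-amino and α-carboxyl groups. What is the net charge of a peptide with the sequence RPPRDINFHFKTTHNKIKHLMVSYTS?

+4

Positive (K, R): R1, R4, K11, K16, K18 → +5.
Negative (D, E): D5 → −1.
Net charge = (+5) + (−1) = +4.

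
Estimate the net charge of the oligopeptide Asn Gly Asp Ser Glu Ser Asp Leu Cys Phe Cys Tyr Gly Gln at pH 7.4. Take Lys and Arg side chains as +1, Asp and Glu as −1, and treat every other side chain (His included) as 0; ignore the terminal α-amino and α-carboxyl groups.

-3

Positive (K, R): none → +0.
Negative (D, E): Asp3, Glu5, Asp7 → −3.
Net charge = (+0) + (−3) = −3.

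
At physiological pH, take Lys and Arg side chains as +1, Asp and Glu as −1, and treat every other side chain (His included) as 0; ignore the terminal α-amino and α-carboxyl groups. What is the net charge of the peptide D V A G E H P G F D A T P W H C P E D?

-5

Positive (K, R): none → +0.
Negative (D, E): D1, E5, D10, E18, D19 → −5.
Net charge = (+0) + (−5) = −5.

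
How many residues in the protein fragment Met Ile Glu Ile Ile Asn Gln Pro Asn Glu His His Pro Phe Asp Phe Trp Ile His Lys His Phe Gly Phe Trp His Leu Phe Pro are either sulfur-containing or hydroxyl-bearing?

1

Sulfur-containing: C, M. Hydroxyl-bearing: S, T, Y.
Sulfur-containing residues here: Met1 (1).
Hydroxyl-bearing residues here: none (0).
The two groups share no amino acid, so total = 1 + 0 = 1.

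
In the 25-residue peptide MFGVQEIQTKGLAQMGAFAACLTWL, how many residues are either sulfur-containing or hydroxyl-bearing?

5

Sulfur-containing: C, M. Hydroxyl-bearing: S, T, Y.
Sulfur-containing residues here: M1, M15, C21 (3).
Hydroxyl-bearing residues here: T9, T23 (2).
The two groups share no amino acid, so total = 3 + 2 = 5.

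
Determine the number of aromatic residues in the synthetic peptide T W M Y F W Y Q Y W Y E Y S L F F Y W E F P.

14

Phenylalanine (F), tryptophan (W), and tyrosine (Y) have aromatic ring side chains.
Matching residues: W2, Y4, F5, W6, Y7, Y9, W10, Y11, Y13, F16, F17, Y18, W19, F21.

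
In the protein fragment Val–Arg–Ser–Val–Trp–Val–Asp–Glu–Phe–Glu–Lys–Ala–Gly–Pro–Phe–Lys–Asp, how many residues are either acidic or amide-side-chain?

4

Acidic: D, E. Amide-side-chain: N, Q.
Acidic residues here: Asp7, Glu8, Glu10, Asp17 (4).
Amide-side-chain residues here: none (0).
The two groups share no amino acid, so total = 4 + 0 = 4.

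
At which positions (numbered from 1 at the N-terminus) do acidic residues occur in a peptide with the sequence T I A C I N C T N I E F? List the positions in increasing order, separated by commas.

Only D (aspartate) and E (glutamate) carry a side-chain carboxylic acid.
Matching residues: E11.

11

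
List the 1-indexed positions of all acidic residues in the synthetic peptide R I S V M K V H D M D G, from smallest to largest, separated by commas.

Aspartate (D) and glutamate (E) have carboxylic-acid side chains and are the acidic amino acids.
Matching residues: D9, D11.

9, 11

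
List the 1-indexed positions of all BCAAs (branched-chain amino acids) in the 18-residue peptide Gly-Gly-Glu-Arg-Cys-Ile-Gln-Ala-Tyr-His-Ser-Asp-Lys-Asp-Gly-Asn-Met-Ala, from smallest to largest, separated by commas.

Valine (V), leucine (L), and isoleucine (I) are the branched-chain amino acids.
Matching residues: Ile6.

6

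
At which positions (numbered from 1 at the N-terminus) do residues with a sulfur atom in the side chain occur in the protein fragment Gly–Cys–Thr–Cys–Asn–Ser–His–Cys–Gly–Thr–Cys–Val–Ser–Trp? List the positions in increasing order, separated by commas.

2, 4, 8, 11

Only Cys (C) and Met (M) have a sulfur atom in the side chain.
Matching residues: Cys2, Cys4, Cys8, Cys11.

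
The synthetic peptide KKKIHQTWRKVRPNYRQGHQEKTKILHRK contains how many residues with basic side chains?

Lysine (K), arginine (R), and histidine (H) have basic, nitrogen-containing side chains.
Matching residues: K1, K2, K3, H5, R9, K10, R12, R16, H19, K22, K24, H27, R28, K29.

14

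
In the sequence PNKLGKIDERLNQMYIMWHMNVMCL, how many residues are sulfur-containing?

5

Only Cys (C) and Met (M) have a sulfur atom in the side chain.
Matching residues: M14, M17, M20, M23, C24.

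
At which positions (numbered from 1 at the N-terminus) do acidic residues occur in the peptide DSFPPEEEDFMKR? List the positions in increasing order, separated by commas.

Only D (aspartate) and E (glutamate) carry a side-chain carboxylic acid.
Matching residues: D1, E6, E7, E8, D9.

1, 6, 7, 8, 9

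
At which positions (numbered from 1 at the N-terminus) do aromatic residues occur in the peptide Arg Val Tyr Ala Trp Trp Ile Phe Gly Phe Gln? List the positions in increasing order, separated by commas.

3, 5, 6, 8, 10

Phenylalanine (F), tryptophan (W), and tyrosine (Y) have aromatic ring side chains.
Matching residues: Tyr3, Trp5, Trp6, Phe8, Phe10.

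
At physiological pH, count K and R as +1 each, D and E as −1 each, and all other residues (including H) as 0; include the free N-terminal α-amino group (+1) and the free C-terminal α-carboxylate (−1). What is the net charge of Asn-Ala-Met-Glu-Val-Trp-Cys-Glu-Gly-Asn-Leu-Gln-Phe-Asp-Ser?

-3

Positive (K, R): none → +0.
Negative (D, E): Glu4, Glu8, Asp14 → −3.
The N-terminus (+1) and C-terminus (−1) cancel.
Net charge = (+0) + (−3) = −3.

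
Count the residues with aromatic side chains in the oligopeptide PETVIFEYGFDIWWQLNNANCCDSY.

6

Phenylalanine (F), tryptophan (W), and tyrosine (Y) have aromatic ring side chains.
Matching residues: F6, Y8, F10, W13, W14, Y25.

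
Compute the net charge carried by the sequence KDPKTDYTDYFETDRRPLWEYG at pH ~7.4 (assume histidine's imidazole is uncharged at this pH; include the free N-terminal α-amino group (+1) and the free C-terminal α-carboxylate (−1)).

At pH ~7.4 the Lys and Arg side chains are protonated (+1), the Asp and Glu side chains are deprotonated (−1), and with His taken as neutral all other side chains carry no charge.
Positive (K, R): K1, K4, R15, R16 → +4.
Negative (D, E): D2, D6, D9, E12, D14, E20 → −6.
The N-terminus (+1) and C-terminus (−1) cancel.
Net charge = (+4) + (−6) = −2.

-2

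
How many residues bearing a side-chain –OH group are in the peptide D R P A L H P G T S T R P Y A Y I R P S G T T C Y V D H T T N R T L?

Serine (S), threonine (T), and tyrosine (Y) each carry a hydroxyl group on the side chain.
Matching residues: T9, S10, T11, Y14, Y16, S20, T22, T23, Y25, T29, T30, T33.

12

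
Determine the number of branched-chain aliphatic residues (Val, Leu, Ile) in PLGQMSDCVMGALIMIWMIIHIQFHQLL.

Matching residues: L2, V9, L13, I14, I16, I19, I20, I22, L27, L28.

10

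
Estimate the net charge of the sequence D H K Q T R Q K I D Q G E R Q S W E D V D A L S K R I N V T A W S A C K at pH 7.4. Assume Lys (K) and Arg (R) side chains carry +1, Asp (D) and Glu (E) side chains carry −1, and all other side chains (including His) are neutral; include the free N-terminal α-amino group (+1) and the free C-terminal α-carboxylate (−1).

+1

Positive (K, R): K3, R6, K8, R14, K25, R26, K36 → +7.
Negative (D, E): D1, D10, E13, E18, D19, D21 → −6.
The N-terminus (+1) and C-terminus (−1) cancel.
Net charge = (+7) + (−6) = +1.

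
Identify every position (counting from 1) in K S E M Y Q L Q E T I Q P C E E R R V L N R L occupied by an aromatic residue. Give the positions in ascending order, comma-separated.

5

Phenylalanine (F), tryptophan (W), and tyrosine (Y) have aromatic ring side chains.
Matching residues: Y5.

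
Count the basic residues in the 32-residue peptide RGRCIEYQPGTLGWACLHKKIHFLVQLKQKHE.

The basic amino acids are Lys (K), Arg (R), and His (H).
Matching residues: R1, R3, H18, K19, K20, H22, K28, K30, H31.

9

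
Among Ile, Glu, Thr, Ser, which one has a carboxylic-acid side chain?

The acidic residues are Asp (D) and Glu (E), whose side chains end in a carboxylate group.
Of the listed options, only Glu belongs to this group.

Glu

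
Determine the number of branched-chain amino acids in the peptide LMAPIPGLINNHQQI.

5

V, L, and I make up the branched-chain aliphatic group.
Matching residues: L1, I5, L8, I9, I15.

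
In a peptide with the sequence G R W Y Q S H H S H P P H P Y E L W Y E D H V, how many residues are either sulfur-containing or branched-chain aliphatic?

2

Sulfur-containing: C, M. Branched-chain aliphatic: I, L, V.
Sulfur-containing residues here: none (0).
Branched-chain aliphatic residues here: L17, V23 (2).
The two groups share no amino acid, so total = 0 + 2 = 2.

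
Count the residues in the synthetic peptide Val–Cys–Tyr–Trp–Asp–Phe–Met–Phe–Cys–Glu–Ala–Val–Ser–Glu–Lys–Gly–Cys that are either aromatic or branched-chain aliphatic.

Aromatic: F, W, Y. Branched-chain aliphatic: I, L, V.
Aromatic residues here: Tyr3, Trp4, Phe6, Phe8 (4).
Branched-chain aliphatic residues here: Val1, Val12 (2).
The two groups share no amino acid, so total = 4 + 2 = 6.

6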